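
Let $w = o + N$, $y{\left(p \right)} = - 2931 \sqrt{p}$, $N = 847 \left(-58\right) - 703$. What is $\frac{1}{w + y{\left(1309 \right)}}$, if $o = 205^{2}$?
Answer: $\frac{7804}{11184403733} - \frac{2931 \sqrt{1309}}{11184403733} \approx -8.7837 \cdot 10^{-6}$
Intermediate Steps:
$N = -49829$ ($N = -49126 - 703 = -49829$)
$o = 42025$
$w = -7804$ ($w = 42025 - 49829 = -7804$)
$\frac{1}{w + y{\left(1309 \right)}} = \frac{1}{-7804 - 2931 \sqrt{1309}}$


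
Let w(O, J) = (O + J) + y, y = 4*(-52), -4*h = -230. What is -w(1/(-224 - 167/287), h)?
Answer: 19401529/128910 ≈ 150.50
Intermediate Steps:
h = 115/2 (h = -¼*(-230) = 115/2 ≈ 57.500)
y = -208
w(O, J) = -208 + J + O (w(O, J) = (O + J) - 208 = (J + O) - 208 = -208 + J + O)
-w(1/(-224 - 167/287), h) = -(-208 + 115/2 + 1/(-224 - 167/287)) = -(-208 + 115/2 + 1/(-64455/287)) = -(-208 + 115/2 - 287/64455) = -1*(-19401529/128910) = 19401529/128910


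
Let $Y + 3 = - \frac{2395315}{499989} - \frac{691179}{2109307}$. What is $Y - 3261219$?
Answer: $- \frac{3439388926511269042}{1054630297623} \approx -3.2612 \cdot 10^{6}$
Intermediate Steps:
$Y = - \frac{8561927486605}{1054630297623}$ ($Y = -3 - \left(\frac{691179}{2109307} + \frac{2395315}{499989}\right) = -3 - \frac{5398036593736}{1054630297623} = - \frac{8561927486605}{1054630297623} \approx -8.1184$)
$Y - 3261219 = - \frac{8561927486605}{1054630297623} - 3261219 = - \frac{3439388926511269042}{1054630297623}$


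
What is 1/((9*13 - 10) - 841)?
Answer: -1/734 ≈ -0.0013624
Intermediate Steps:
1/((9*13 - 10) - 841) = 1/((117 - 10) - 841) = 1/(107 - 841) = 1/(-734) = -1/734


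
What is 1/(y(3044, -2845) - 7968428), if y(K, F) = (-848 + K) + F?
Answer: -1/7969077 ≈ -1.2549e-7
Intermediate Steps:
y(K, F) = -848 + F + K
1/(y(3044, -2845) - 7968428) = 1/((-848 - 2845 + 3044) - 7968428) = 1/(-649 - 7968428) = 1/(-7969077) = -1/7969077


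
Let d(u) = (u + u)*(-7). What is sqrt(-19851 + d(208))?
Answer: I*sqrt(22763) ≈ 150.87*I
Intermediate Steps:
d(u) = -14*u (d(u) = (2*u)*(-7) = -14*u)
sqrt(-19851 + d(208)) = sqrt(-19851 - 14*208) = sqrt(-19851 - 2912) = sqrt(-22763) = I*sqrt(22763)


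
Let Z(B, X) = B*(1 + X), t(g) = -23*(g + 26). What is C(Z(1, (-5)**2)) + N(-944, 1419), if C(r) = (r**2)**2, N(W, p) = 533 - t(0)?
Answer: 458107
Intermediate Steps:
t(g) = -598 - 23*g (t(g) = -23*(26 + g) = -598 - 23*g)
N(W, p) = 1131 (N(W, p) = 533 - (-598 - 23*0) = 533 - (-598 + 0) = 533 - 1*(-598) = 533 + 598 = 1131)
C(r) = r**4
C(Z(1, (-5)**2)) + N(-944, 1419) = (1*(1 + (-5)**2))**4 + 1131 = (1*(1 + 25))**4 + 1131 = (1*26)**4 + 1131 = 26**4 + 1131 = 456976 + 1131 = 458107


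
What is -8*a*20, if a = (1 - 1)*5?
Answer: 0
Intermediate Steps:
a = 0 (a = 0*5 = 0)
-8*a*20 = -8*0*20 = 0*20 = 0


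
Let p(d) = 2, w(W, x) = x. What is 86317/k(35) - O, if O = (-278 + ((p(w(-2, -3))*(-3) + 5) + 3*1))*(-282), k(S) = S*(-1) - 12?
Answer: -3744421/47 ≈ -79669.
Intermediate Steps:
k(S) = -12 - S (k(S) = -S - 12 = -12 - S)
O = 77832 (O = (-278 + ((2*(-3) + 5) + 3*1))*(-282) = (-278 + ((-6 + 5) + 3))*(-282) = (-278 + (-1 + 3))*(-282) = (-278 + 2)*(-282) = -276*(-282) = 77832)
86317/k(35) - O = 86317/(-12 - 1*35) - 1*77832 = 86317/(-12 - 35) - 77832 = 86317/(-47) - 77832 = 86317*(-1/47) - 77832 = -86317/47 - 77832 = -3744421/47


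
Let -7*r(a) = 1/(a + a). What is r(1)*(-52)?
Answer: 26/7 ≈ 3.7143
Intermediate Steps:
r(a) = -1/(14*a) (r(a) = -1/(7*(a + a)) = -1/(2*a)/7 = -1/(14*a))
r(1)*(-52) = -1/14/1*(-52) = -1/14*1*(-52) = -1/14*(-52) = 26/7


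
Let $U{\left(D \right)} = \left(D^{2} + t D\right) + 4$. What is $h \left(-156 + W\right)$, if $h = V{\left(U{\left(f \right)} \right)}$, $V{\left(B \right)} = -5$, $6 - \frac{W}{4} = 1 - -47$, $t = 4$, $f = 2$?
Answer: $1620$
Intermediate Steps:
$W = -168$ ($W = 24 - 4 \left(1 - -47\right) = 24 - 4 \left(1 + 47\right) = 24 - 192 = -168$)
$U{\left(D \right)} = 4 + D^{2} + 4 D$ ($U{\left(D \right)} = \left(D^{2} + 4 D\right) + 4 = 4 + D^{2} + 4 D$)
$h = -5$
$h \left(-156 + W\right) = - 5 \left(-156 - 168\right) = \left(-5\right) \left(-324\right) = 1620$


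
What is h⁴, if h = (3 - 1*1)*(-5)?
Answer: 10000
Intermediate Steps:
h = -10 (h = (3 - 1)*(-5) = 2*(-5) = -10)
h⁴ = (-10)⁴ = 10000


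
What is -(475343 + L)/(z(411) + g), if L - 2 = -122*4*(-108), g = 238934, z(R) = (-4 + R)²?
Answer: -528049/404583 ≈ -1.3052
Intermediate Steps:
L = 52706 (L = 2 - 122*4*(-108) = 2 - 488*(-108) = 2 + 52704 = 52706)
-(475343 + L)/(z(411) + g) = -(475343 + 52706)/((-4 + 411)² + 238934) = -528049/(407² + 238934) = -528049/(165649 + 238934) = -528049/404583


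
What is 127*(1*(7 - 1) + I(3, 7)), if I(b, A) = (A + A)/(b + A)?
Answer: 4699/5 ≈ 939.80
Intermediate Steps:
I(b, A) = 2*A/(A + b) (I(b, A) = (2*A)/(A + b) = 2*A/(A + b))
127*(1*(7 - 1) + I(3, 7)) = 127*(1*(7 - 1) + 2*7/(7 + 3)) = 127*(1*6 + 2*7/10) = 127*(6 + 2*7*(1/10)) = 127*(6 + 7/5) = 127*(37/5) = 4699/5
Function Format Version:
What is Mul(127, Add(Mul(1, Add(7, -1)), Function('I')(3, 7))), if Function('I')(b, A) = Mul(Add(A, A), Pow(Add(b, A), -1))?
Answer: Rational(4699, 5) ≈ 939.80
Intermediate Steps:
Function('I')(b, A) = Mul(2, A, Pow(Add(A, b), -1)) (Function('I')(b, A) = Mul(Mul(2, A), Pow(Add(A, b), -1)) = Mul(2, A, Pow(Add(A, b), -1)))
Mul(127, Add(Mul(1, Add(7, -1)), Function('I')(3, 7))) = Mul(127, Add(Mul(1, Add(7, -1)), Mul(2, 7, Pow(Add(7, 3), -1)))) = Mul(127, Add(Mul(1, 6), Mul(2, 7, Pow(10, -1)))) = Mul(127, Add(6, Mul(2, 7, Rational(1, 10)))) = Mul(127, Add(6, Rational(7, 5))) = Mul(127, Rational(37, 5)) = Rational(4699, 5)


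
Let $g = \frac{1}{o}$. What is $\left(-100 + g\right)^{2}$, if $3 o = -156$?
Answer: $\frac{27050401}{2704} \approx 10004.0$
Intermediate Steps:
$o = -52$ ($o = \frac{1}{3} \left(-156\right) = -52$)
$g = - \frac{1}{52}$ ($g = \frac{1}{-52} = - \frac{1}{52} \approx -0.019231$)
$\left(-100 + g\right)^{2} = \left(-100 - \frac{1}{52}\right)^{2} = \left(- \frac{5201}{52}\right)^{2} = \frac{27050401}{2704}$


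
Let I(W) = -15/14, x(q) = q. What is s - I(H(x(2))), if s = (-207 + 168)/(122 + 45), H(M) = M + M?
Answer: 1959/2338 ≈ 0.83790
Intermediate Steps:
H(M) = 2*M
s = -39/167 ≈ -0.23353
I(W) = -15/14 (I(W) = -15*1/14 = -15/14)
s - I(H(x(2))) = -39/167 - 1*(-15/14) = -39/167 + 15/14 = 1959/2338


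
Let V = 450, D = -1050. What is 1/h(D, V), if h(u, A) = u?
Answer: -1/1050 ≈ -0.00095238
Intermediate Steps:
1/h(D, V) = 1/(-1050) = -1/1050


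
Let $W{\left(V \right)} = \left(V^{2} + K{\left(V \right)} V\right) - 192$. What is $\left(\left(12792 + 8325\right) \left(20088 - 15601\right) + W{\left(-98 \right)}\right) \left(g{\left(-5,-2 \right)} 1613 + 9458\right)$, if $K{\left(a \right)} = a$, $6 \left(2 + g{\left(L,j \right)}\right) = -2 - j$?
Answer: $590612840840$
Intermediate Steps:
$g{\left(L,j \right)} = - \frac{7}{3} - \frac{j}{6}$ ($g{\left(L,j \right)} = -2 + \frac{-2 - j}{6} = -2 - \left(\frac{1}{3} + \frac{j}{6}\right) = - \frac{7}{3} - \frac{j}{6}$)
$W{\left(V \right)} = -192 + 2 V^{2}$ ($W{\left(V \right)} = \left(V^{2} + V V\right) - 192 = \left(V^{2} + V^{2}\right) - 192 = 2 V^{2} - 192 = -192 + 2 V^{2}$)
$\left(\left(12792 + 8325\right) \left(20088 - 15601\right) + W{\left(-98 \right)}\right) \left(g{\left(-5,-2 \right)} 1613 + 9458\right) = \left(\left(12792 + 8325\right) \left(20088 - 15601\right) - \left(192 - 2 \left(-98\right)^{2}\right)\right) \left(\left(- \frac{7}{3} - - \frac{1}{3}\right) 1613 + 9458\right) = \left(21117 \cdot 4487 + \left(-192 + 2 \cdot 9604\right)\right) \left(\left(- \frac{7}{3} + \frac{1}{3}\right) 1613 + 9458\right) = \left(94751979 + \left(-192 + 19208\right)\right) \left(\left(-2\right) 1613 + 9458\right) = \left(94751979 + 19016\right) \left(-3226 + 9458\right) = 94770995 \cdot 6232 = 590612840840$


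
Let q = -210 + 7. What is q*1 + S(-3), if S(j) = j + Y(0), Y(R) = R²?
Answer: -206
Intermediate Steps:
S(j) = j (S(j) = j + 0² = j + 0 = j)
q = -203
q*1 + S(-3) = -203*1 - 3 = -203 - 3 = -206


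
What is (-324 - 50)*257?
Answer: -96118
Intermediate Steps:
(-324 - 50)*257 = -374*257 = -96118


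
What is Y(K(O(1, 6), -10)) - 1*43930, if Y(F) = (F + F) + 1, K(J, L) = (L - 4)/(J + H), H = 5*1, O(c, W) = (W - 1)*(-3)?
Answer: -219631/5 ≈ -43926.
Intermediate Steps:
O(c, W) = 3 - 3*W (O(c, W) = (-1 + W)*(-3) = 3 - 3*W)
H = 5
K(J, L) = (-4 + L)/(5 + J) (K(J, L) = (L - 4)/(J + 5) = (-4 + L)/(5 + J))
Y(F) = 1 + 2*F (Y(F) = 2*F + 1 = 1 + 2*F)
Y(K(O(1, 6), -10)) - 1*43930 = (1 + 2*((-4 - 10)/(5 + (3 - 3*6)))) - 1*43930 = (1 + 2*(-14/(5 + (3 - 18)))) - 43930 = (1 + 2*(-14/(5 - 15))) - 43930 = (1 + 2*(-14/(-10))) - 43930 = (1 + 2*(-⅒*(-14))) - 43930 = (1 + 2*(7/5)) - 43930 = (1 + 14/5) - 43930 = 19/5 - 43930 = -219631/5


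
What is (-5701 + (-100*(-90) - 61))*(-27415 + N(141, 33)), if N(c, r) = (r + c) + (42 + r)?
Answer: -87963508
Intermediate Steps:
N(c, r) = 42 + c + 2*r (N(c, r) = (c + r) + (42 + r) = 42 + c + 2*r)
(-5701 + (-100*(-90) - 61))*(-27415 + N(141, 33)) = (-5701 + (-100*(-90) - 61))*(-27415 + (42 + 141 + 2*33)) = (-5701 + (9000 - 61))*(-27415 + (42 + 141 + 66)) = (-5701 + 8939)*(-27415 + 249) = 3238*(-27166) = -87963508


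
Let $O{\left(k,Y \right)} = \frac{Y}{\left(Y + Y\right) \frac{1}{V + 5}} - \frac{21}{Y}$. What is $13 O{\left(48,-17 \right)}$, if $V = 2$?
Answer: $\frac{2093}{34} \approx 61.559$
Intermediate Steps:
$O{\left(k,Y \right)} = \frac{7}{2} - \frac{21}{Y}$ ($O{\left(k,Y \right)} = \frac{Y}{\left(Y + Y\right) \frac{1}{2 + 5}} - \frac{21}{Y} = \frac{Y}{2 Y \frac{1}{7}} - \frac{21}{Y} = \frac{Y}{\frac{2}{7} Y} - \frac{21}{Y} = Y \frac{7}{2 Y} - \frac{21}{Y} = \frac{7}{2} - \frac{21}{Y}$)
$13 O{\left(48,-17 \right)} = 13 \left(\frac{7}{2} - \frac{21}{-17}\right) = 13 \left(\frac{7}{2} - - \frac{21}{17}\right) = 13 \left(\frac{7}{2} + \frac{21}{17}\right) = 13 \cdot \frac{161}{34} = \frac{2093}{34}$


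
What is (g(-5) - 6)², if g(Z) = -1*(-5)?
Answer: 1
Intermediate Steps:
g(Z) = 5
(g(-5) - 6)² = (5 - 6)² = (-1)² = 1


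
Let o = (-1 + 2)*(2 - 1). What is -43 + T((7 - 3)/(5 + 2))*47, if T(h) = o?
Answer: 4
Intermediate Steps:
o = 1 (o = 1*1 = 1)
T(h) = 1
-43 + T((7 - 3)/(5 + 2))*47 = -43 + 1*47 = -43 + 47 = 4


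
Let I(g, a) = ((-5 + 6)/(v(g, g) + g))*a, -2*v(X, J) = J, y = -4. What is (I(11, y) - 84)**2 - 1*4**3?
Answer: 860880/121 ≈ 7114.7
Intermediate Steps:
v(X, J) = -J/2
I(g, a) = 2*a/g (I(g, a) = ((-5 + 6)/(-g/2 + g))*a = (1/(g/2))*a = (1*(2/g))*a = (2/g)*a = 2*a/g)
(I(11, y) - 84)**2 - 1*4**3 = (2*(-4)/11 - 84)**2 - 1*4**3 = (2*(-4)*(1/11) - 84)**2 - 1*64 = (-8/11 - 84)**2 - 64 = (-932/11)**2 - 64 = 868624/121 - 64 = 860880/121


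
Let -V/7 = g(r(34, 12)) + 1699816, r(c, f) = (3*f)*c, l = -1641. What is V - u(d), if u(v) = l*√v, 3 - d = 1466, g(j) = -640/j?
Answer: -1820502376/153 + 1641*I*√1463 ≈ -1.1899e+7 + 62767.0*I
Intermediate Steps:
r(c, f) = 3*c*f
d = -1463 (d = 3 - 1*1466 = 3 - 1466 = -1463)
V = -1820502376/153 (V = -7*(-640/(3*34*12) + 1699816) = -7*(-640/1224 + 1699816) = -7*(-640*1/1224 + 1699816) = -7*(-80/153 + 1699816) = -7*260071768/153 = -1820502376/153 ≈ -1.1899e+7)
u(v) = -1641*√v
V - u(d) = -1820502376/153 - (-1641)*√(-1463) = -1820502376/153 - (-1641)*I*√1463 = -1820502376/153 + 1641*I*√1463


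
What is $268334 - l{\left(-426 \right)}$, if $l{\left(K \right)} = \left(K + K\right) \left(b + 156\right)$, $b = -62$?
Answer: $348422$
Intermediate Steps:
$l{\left(K \right)} = 188 K$ ($l{\left(K \right)} = \left(K + K\right) \left(-62 + 156\right) = 2 K 94 = 188 K$)
$268334 - l{\left(-426 \right)} = 268334 - 188 \left(-426\right) = 268334 - -80088 = 268334 + 80088 = 348422$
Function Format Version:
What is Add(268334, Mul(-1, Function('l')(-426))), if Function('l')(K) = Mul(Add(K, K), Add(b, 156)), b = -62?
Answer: 348422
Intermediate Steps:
Function('l')(K) = Mul(188, K) (Function('l')(K) = Mul(Add(K, K), Add(-62, 156)) = Mul(Mul(2, K), 94) = Mul(188, K))
Add(268334, Mul(-1, Function('l')(-426))) = Add(268334, Mul(-1, Mul(188, -426))) = Add(268334, Mul(-1, -80088)) = Add(268334, 80088) = 348422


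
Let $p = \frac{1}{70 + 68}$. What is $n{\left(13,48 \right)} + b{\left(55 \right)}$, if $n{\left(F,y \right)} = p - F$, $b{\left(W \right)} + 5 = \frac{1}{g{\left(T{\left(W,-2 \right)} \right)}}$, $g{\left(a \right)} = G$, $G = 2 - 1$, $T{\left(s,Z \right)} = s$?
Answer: $- \frac{2345}{138} \approx -16.993$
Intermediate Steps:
$G = 1$
$p = \frac{1}{138} \approx 0.0072464$
$g{\left(a \right)} = 1$
$b{\left(W \right)} = -4$ ($b{\left(W \right)} = -5 + 1^{-1} = -5 + 1 = -4$)
$n{\left(F,y \right)} = \frac{1}{138} - F$
$n{\left(13,48 \right)} + b{\left(55 \right)} = \left(\frac{1}{138} - 13\right) - 4 = - \frac{1793}{138} - 4 = - \frac{2345}{138}$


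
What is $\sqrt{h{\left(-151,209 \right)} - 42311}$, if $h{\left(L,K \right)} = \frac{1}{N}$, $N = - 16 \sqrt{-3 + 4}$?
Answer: $\frac{i \sqrt{676977}}{4} \approx 205.7 i$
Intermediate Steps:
$N = -16$ ($N = - 16 \sqrt{1} = \left(-16\right) 1 = -16$)
$h{\left(L,K \right)} = - \frac{1}{16}$ ($h{\left(L,K \right)} = \frac{1}{-16} = - \frac{1}{16}$)
$\sqrt{h{\left(-151,209 \right)} - 42311} = \sqrt{- \frac{1}{16} - 42311} = \sqrt{- \frac{676977}{16}} = \frac{i \sqrt{676977}}{4}$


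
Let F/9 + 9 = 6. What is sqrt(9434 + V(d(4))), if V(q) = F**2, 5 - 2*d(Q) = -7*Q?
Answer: sqrt(10163) ≈ 100.81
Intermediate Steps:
F = -27 (F = -81 + 9*6 = -81 + 54 = -27)
d(Q) = 5/2 + 7*Q/2 (d(Q) = 5/2 - (-7)*Q/2 = 5/2 + 7*Q/2)
V(q) = 729 (V(q) = (-27)**2 = 729)
sqrt(9434 + V(d(4))) = sqrt(9434 + 729) = sqrt(10163)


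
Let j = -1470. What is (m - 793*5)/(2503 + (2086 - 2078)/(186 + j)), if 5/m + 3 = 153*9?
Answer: -582925835/367985138 ≈ -1.5841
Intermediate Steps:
m = 5/1374 (m = 5/(-3 + 153*9) = 5/(-3 + 1377) = 5/1374 ≈ 0.0036390)
(m - 793*5)/(2503 + (2086 - 2078)/(186 + j)) = (5/1374 - 793*5)/(2503 + (2086 - 2078)/(186 - 1470)) = (5/1374 - 3965)/(2503 + 8/(-1284)) = -5447905/(1374*(2503 + 8*(-1/1284))) = -5447905/(1374*(2503 - 2/321)) = -5447905/(1374*803461/321) = -5447905/1374*321/803461 = -582925835/367985138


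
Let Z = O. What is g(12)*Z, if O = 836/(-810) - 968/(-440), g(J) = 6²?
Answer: 1892/45 ≈ 42.044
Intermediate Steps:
g(J) = 36
O = 473/405 (O = 836*(-1/810) - 968*(-1/440) = -418/405 + 11/5 = 473/405 ≈ 1.1679)
Z = 473/405 ≈ 1.1679
g(12)*Z = 36*(473/405) = 1892/45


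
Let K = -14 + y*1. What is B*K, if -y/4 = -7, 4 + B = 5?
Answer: 14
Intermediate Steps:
B = 1 (B = -4 + 5 = 1)
y = 28 (y = -4*(-7) = 28)
K = 14 (K = -14 + 28*1 = -14 + 28 = 14)
B*K = 1*14 = 14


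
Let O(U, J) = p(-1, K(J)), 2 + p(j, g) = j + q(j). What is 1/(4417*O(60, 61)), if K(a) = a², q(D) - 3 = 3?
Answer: 1/13251 ≈ 7.5466e-5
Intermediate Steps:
q(D) = 6 (q(D) = 3 + 3 = 6)
p(j, g) = 4 + j (p(j, g) = -2 + (j + 6) = -2 + (6 + j) = 4 + j)
O(U, J) = 3 (O(U, J) = 4 - 1 = 3)
1/(4417*O(60, 61)) = 1/(4417*3) = (1/4417)*(⅓) = 1/13251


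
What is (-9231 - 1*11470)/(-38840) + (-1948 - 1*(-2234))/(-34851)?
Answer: 710342311/1353612840 ≈ 0.52478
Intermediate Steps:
(-9231 - 1*11470)/(-38840) + (-1948 - 1*(-2234))/(-34851) = (-9231 - 11470)*(-1/38840) + (-1948 + 2234)*(-1/34851) = -20701*(-1/38840) + 286*(-1/34851) = 20701/38840 - 286/34851 = 710342311/1353612840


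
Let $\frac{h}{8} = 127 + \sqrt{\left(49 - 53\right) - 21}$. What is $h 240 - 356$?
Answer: $243484 + 9600 i \approx 2.4348 \cdot 10^{5} + 9600.0 i$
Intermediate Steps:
$h = 1016 + 40 i$ ($h = 8 \left(127 + \sqrt{\left(49 - 53\right) - 21}\right) = 8 \left(127 + \sqrt{-4 - 21}\right) = 8 \left(127 + \sqrt{-25}\right) = 8 \left(127 + 5 i\right) = 1016 + 40 i \approx 1016.0 + 40.0 i$)
$h 240 - 356 = \left(1016 + 40 i\right) 240 - 356 = \left(243840 + 9600 i\right) - 356 = 243484 + 9600 i$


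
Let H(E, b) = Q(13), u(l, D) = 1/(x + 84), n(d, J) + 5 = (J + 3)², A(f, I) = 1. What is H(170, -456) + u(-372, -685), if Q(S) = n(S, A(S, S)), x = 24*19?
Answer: 5941/540 ≈ 11.002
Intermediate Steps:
x = 456
n(d, J) = -5 + (3 + J)² (n(d, J) = -5 + (J + 3)² = -5 + (3 + J)²)
u(l, D) = 1/540 (u(l, D) = 1/(456 + 84) = 1/540)
Q(S) = 11 (Q(S) = -5 + (3 + 1)² = -5 + 4² = -5 + 16 = 11)
H(E, b) = 11
H(170, -456) + u(-372, -685) = 11 + 1/540 = 5941/540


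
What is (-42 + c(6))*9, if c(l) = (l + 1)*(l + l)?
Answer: 378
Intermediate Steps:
c(l) = 2*l*(1 + l) (c(l) = (1 + l)*(2*l) = 2*l*(1 + l))
(-42 + c(6))*9 = (-42 + 2*6*(1 + 6))*9 = (-42 + 2*6*7)*9 = (-42 + 84)*9 = 42*9 = 378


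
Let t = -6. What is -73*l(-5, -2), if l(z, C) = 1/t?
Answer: 73/6 ≈ 12.167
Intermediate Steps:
l(z, C) = -⅙ (l(z, C) = 1/(-6) = -⅙)
-73*l(-5, -2) = -73*(-⅙) = 73/6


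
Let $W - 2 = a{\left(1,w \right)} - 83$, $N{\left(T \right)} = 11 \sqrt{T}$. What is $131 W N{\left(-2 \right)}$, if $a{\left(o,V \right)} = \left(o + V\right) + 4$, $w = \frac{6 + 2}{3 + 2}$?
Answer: $- \frac{536052 i \sqrt{2}}{5} \approx - 1.5162 \cdot 10^{5} i$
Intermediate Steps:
$w = \frac{8}{5} \approx 1.6$
$a{\left(o,V \right)} = 4 + V + o$ ($a{\left(o,V \right)} = \left(V + o\right) + 4 = 4 + V + o$)
$W = - \frac{372}{5}$ ($W = 2 + \left(\left(4 + \frac{8}{5} + 1\right) - 83\right) = 2 + \left(\frac{33}{5} - 83\right) = 2 - \frac{382}{5} = - \frac{372}{5} \approx -74.4$)
$131 W N{\left(-2 \right)} = 131 \left(- \frac{372}{5}\right) 11 \sqrt{-2} = - \frac{48732 \cdot 11 i \sqrt{2}}{5} = - \frac{536052 i \sqrt{2}}{5}$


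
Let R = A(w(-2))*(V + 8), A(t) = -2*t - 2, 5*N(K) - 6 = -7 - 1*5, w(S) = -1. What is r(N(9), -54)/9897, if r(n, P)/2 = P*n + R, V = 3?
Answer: 216/16495 ≈ 0.013095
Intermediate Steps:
N(K) = -6/5 (N(K) = 6/5 + (-7 - 1*5)/5 = 6/5 + (-7 - 5)/5 = 6/5 + (⅕)*(-12) = 6/5 - 12/5 = -6/5)
A(t) = -2 - 2*t
R = 0 (R = (-2 - 2*(-1))*(3 + 8) = (-2 + 2)*11 = 0*11 = 0)
r(n, P) = 2*P*n (r(n, P) = 2*(P*n + 0) = 2*(P*n) = 2*P*n)
r(N(9), -54)/9897 = (2*(-54)*(-6/5))/9897 = (648/5)*(1/9897) = 216/16495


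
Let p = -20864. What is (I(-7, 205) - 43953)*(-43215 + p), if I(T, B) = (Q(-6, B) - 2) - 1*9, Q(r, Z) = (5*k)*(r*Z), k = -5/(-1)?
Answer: 4787598406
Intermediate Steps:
k = 5 (k = -5*(-1) = 5)
Q(r, Z) = 25*Z*r (Q(r, Z) = (5*5)*(r*Z) = 25*(Z*r) = 25*Z*r)
I(T, B) = -11 - 150*B (I(T, B) = (25*B*(-6) - 2) - 1*9 = (-150*B - 2) - 9 = (-2 - 150*B) - 9 = -11 - 150*B)
(I(-7, 205) - 43953)*(-43215 + p) = ((-11 - 150*205) - 43953)*(-43215 - 20864) = ((-11 - 30750) - 43953)*(-64079) = (-30761 - 43953)*(-64079) = -74714*(-64079) = 4787598406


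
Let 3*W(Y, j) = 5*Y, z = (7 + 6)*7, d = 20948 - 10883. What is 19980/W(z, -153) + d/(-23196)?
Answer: 92385911/703612 ≈ 131.30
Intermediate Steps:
d = 10065
z = 91 (z = 13*7 = 91)
W(Y, j) = 5*Y/3 (W(Y, j) = (5*Y)/3 = 5*Y/3)
19980/W(z, -153) + d/(-23196) = 19980/(((5/3)*91)) + 10065/(-23196) = 19980/(455/3) + 10065*(-1/23196) = 19980*(3/455) - 3355/7732 = 11988/91 - 3355/7732 = 92385911/703612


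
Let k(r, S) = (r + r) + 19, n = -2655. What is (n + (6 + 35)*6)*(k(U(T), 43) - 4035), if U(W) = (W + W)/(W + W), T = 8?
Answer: 9669726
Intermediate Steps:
U(W) = 1 (U(W) = (2*W)/((2*W)) = (2*W)*(1/(2*W)) = 1)
k(r, S) = 19 + 2*r (k(r, S) = 2*r + 19 = 19 + 2*r)
(n + (6 + 35)*6)*(k(U(T), 43) - 4035) = (-2655 + (6 + 35)*6)*((19 + 2*1) - 4035) = (-2655 + 41*6)*((19 + 2) - 4035) = (-2655 + 246)*(21 - 4035) = -2409*(-4014) = 9669726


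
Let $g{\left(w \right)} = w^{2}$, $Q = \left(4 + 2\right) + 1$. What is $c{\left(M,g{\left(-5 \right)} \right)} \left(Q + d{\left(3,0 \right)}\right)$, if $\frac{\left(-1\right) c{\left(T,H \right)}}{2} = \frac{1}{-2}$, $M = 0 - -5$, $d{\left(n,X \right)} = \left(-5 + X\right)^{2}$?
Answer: $32$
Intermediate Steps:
$Q = 7$ ($Q = 6 + 1 = 7$)
$M = 5$ ($M = 0 + 5 = 5$)
$c{\left(T,H \right)} = 1$ ($c{\left(T,H \right)} = - \frac{2}{-2} = \left(-2\right) \left(- \frac{1}{2}\right) = 1$)
$c{\left(M,g{\left(-5 \right)} \right)} \left(Q + d{\left(3,0 \right)}\right) = 1 \left(7 + \left(-5 + 0\right)^{2}\right) = 1 \left(7 + \left(-5\right)^{2}\right) = 1 \left(7 + 25\right) = 1 \cdot 32 = 32$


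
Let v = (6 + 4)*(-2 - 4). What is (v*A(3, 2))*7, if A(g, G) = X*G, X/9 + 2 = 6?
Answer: -30240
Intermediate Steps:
X = 36 (X = -18 + 9*6 = -18 + 54 = 36)
A(g, G) = 36*G
v = -60 (v = 10*(-6) = -60)
(v*A(3, 2))*7 = -2160*2*7 = -60*72*7 = -4320*7 = -30240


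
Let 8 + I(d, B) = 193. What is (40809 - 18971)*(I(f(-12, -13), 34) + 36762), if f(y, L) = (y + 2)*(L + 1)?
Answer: 806848586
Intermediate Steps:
f(y, L) = (1 + L)*(2 + y) (f(y, L) = (2 + y)*(1 + L) = (1 + L)*(2 + y))
I(d, B) = 185 (I(d, B) = -8 + 193 = 185)
(40809 - 18971)*(I(f(-12, -13), 34) + 36762) = (40809 - 18971)*(185 + 36762) = 21838*36947 = 806848586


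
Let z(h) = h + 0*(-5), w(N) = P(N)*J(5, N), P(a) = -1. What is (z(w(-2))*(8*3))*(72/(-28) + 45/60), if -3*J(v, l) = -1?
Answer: 102/7 ≈ 14.571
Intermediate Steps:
J(v, l) = ⅓ (J(v, l) = -⅓*(-1) = ⅓)
w(N) = -⅓ (w(N) = -1*⅓ = -⅓)
z(h) = h (z(h) = h + 0 = h)
(z(w(-2))*(8*3))*(72/(-28) + 45/60) = (-8*3/3)*(72/(-28) + 45/60) = (-⅓*24)*(72*(-1/28) + 45*(1/60)) = -8*(-18/7 + ¾) = -8*(-51/28) = 102/7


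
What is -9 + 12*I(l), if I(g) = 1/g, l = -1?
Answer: -21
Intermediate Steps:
-9 + 12*I(l) = -9 + 12/(-1) = -9 + 12*(-1) = -9 - 12 = -21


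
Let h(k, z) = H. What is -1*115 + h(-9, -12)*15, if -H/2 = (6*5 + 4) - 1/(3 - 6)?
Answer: -1145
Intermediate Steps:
H = -206/3 (H = -2*((6*5 + 4) - 1/(3 - 6)) = -2*((30 + 4) - 1/(-3)) = -2*(34 - 1*(-1/3)) = -2*(34 + 1/3) = -2*103/3 = -206/3 ≈ -68.667)
h(k, z) = -206/3
-1*115 + h(-9, -12)*15 = -1*115 - 206/3*15 = -115 - 1030 = -1145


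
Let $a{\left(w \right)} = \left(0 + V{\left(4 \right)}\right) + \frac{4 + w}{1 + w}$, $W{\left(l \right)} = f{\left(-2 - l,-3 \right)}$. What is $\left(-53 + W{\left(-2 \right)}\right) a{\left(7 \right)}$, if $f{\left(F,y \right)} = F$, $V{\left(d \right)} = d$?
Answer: $- \frac{2279}{8} \approx -284.88$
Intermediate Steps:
$W{\left(l \right)} = -2 - l$
$a{\left(w \right)} = 4 + \frac{4 + w}{1 + w}$ ($a{\left(w \right)} = \left(0 + 4\right) + \frac{4 + w}{1 + w} = 4 + \frac{4 + w}{1 + w}$)
$\left(-53 + W{\left(-2 \right)}\right) a{\left(7 \right)} = \left(-53 - 0\right) \frac{8 + 5 \cdot 7}{1 + 7} = \left(-53 + \left(-2 + 2\right)\right) \frac{8 + 35}{8} = \left(-53 + 0\right) \frac{1}{8} \cdot 43 = \left(-53\right) \frac{43}{8} = - \frac{2279}{8}$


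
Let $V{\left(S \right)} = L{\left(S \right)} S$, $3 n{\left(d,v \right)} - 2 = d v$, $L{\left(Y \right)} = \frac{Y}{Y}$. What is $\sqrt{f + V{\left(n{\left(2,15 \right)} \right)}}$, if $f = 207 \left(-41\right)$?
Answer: $\frac{i \sqrt{76287}}{3} \approx 92.067 i$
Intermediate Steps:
$L{\left(Y \right)} = 1$
$n{\left(d,v \right)} = \frac{2}{3} + \frac{d v}{3}$
$V{\left(S \right)} = S$ ($V{\left(S \right)} = 1 S = S$)
$f = -8487$
$\sqrt{f + V{\left(n{\left(2,15 \right)} \right)}} = \sqrt{-8487 + \left(\frac{2}{3} + \frac{1}{3} \cdot 2 \cdot 15\right)} = \sqrt{-8487 + \left(\frac{2}{3} + 10\right)} = \sqrt{-8487 + \frac{32}{3}} = \sqrt{- \frac{25429}{3}} = \frac{i \sqrt{76287}}{3}$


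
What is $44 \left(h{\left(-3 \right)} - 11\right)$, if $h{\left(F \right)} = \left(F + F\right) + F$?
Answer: $-880$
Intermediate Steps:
$h{\left(F \right)} = 3 F$ ($h{\left(F \right)} = 2 F + F = 3 F$)
$44 \left(h{\left(-3 \right)} - 11\right) = 44 \left(3 \left(-3\right) - 11\right) = 44 \left(-9 - 11\right) = 44 \left(-20\right) = -880$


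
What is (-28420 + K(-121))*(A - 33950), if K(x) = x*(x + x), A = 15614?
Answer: -15805632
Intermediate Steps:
K(x) = 2*x**2 (K(x) = x*(2*x) = 2*x**2)
(-28420 + K(-121))*(A - 33950) = (-28420 + 2*(-121)**2)*(15614 - 33950) = (-28420 + 2*14641)*(-18336) = (-28420 + 29282)*(-18336) = 862*(-18336) = -15805632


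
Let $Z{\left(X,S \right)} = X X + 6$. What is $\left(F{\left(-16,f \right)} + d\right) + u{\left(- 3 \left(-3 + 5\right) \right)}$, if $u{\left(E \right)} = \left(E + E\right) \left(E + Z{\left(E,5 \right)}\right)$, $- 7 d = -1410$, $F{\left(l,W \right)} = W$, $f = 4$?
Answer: $- \frac{1586}{7} \approx -226.57$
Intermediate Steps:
$Z{\left(X,S \right)} = 6 + X^{2}$ ($Z{\left(X,S \right)} = X^{2} + 6 = 6 + X^{2}$)
$d = \frac{1410}{7}$ ($d = \left(- \frac{1}{7}\right) \left(-1410\right) = \frac{1410}{7} \approx 201.43$)
$u{\left(E \right)} = 2 E \left(6 + E + E^{2}\right)$ ($u{\left(E \right)} = \left(E + E\right) \left(E + \left(6 + E^{2}\right)\right) = 2 E \left(6 + E + E^{2}\right)$)
$\left(F{\left(-16,f \right)} + d\right) + u{\left(- 3 \left(-3 + 5\right) \right)} = \left(4 + \frac{1410}{7}\right) + 2 \left(- 3 \left(-3 + 5\right)\right) \left(6 - 3 \left(-3 + 5\right) + \left(- 3 \left(-3 + 5\right)\right)^{2}\right) = \frac{1438}{7} + 2 \left(\left(-3\right) 2\right) \left(6 - 6 + \left(\left(-3\right) 2\right)^{2}\right) = \frac{1438}{7} + 2 \left(-6\right) \left(6 - 6 + \left(-6\right)^{2}\right) = \frac{1438}{7} + 2 \left(-6\right) \left(6 - 6 + 36\right) = \frac{1438}{7} + 2 \left(-6\right) 36 = \frac{1438}{7} - 432 = - \frac{1586}{7}$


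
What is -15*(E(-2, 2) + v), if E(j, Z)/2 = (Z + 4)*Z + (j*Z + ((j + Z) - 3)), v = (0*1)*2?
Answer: -150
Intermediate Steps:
v = 0 (v = 0*2 = 0)
E(j, Z) = -6 + 2*Z + 2*j + 2*Z*j + 2*Z*(4 + Z) (E(j, Z) = 2*((Z + 4)*Z + (j*Z + ((j + Z) - 3))) = 2*((4 + Z)*Z + (Z*j + ((Z + j) - 3))) = 2*(Z*(4 + Z) + (Z*j + (-3 + Z + j))) = 2*(Z*(4 + Z) + (-3 + Z + j + Z*j)) = 2*(-3 + Z + j + Z*j + Z*(4 + Z)) = -6 + 2*Z + 2*j + 2*Z*j + 2*Z*(4 + Z))
-15*(E(-2, 2) + v) = -15*((-6 + 2*(-2) + 2*2² + 10*2 + 2*2*(-2)) + 0) = -15*((-6 - 4 + 2*4 + 20 - 8) + 0) = -15*((-6 - 4 + 8 + 20 - 8) + 0) = -15*(10 + 0) = -15*10 = -150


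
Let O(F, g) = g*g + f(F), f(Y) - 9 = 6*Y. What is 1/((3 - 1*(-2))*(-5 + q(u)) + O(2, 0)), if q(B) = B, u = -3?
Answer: -1/19 ≈ -0.052632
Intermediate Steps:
f(Y) = 9 + 6*Y
O(F, g) = 9 + g² + 6*F (O(F, g) = g*g + (9 + 6*F) = g² + (9 + 6*F) = 9 + g² + 6*F)
1/((3 - 1*(-2))*(-5 + q(u)) + O(2, 0)) = 1/((3 - 1*(-2))*(-5 - 3) + (9 + 0² + 6*2)) = 1/((3 + 2)*(-8) + (9 + 0 + 12)) = 1/(5*(-8) + 21) = 1/(-40 + 21) = 1/(-19) = -1/19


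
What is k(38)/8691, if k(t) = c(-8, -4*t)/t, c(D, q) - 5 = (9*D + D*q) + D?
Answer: 1141/330258 ≈ 0.0034549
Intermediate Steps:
c(D, q) = 5 + 10*D + D*q (c(D, q) = 5 + ((9*D + D*q) + D) = 5 + (10*D + D*q) = 5 + 10*D + D*q)
k(t) = (-75 + 32*t)/t (k(t) = (5 + 10*(-8) - (-32)*t)/t = (5 - 80 + 32*t)/t = (-75 + 32*t)/t)
k(38)/8691 = (32 - 75/38)/8691 = (32 - 75*1/38)*(1/8691) = (32 - 75/38)*(1/8691) = (1141/38)*(1/8691) = 1141/330258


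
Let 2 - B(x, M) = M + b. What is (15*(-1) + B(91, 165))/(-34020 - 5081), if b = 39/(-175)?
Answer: 31111/6842675 ≈ 0.0045466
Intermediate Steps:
b = -39/175 (b = 39*(-1/175) = -39/175 ≈ -0.22286)
B(x, M) = 389/175 - M (B(x, M) = 2 - (M - 39/175) = 2 - (-39/175 + M) = 2 + (39/175 - M) = 389/175 - M)
(15*(-1) + B(91, 165))/(-34020 - 5081) = (15*(-1) + (389/175 - 1*165))/(-34020 - 5081) = (-15 + (389/175 - 165))/(-39101) = (-15 - 28486/175)*(-1/39101) = -31111/175*(-1/39101) = 31111/6842675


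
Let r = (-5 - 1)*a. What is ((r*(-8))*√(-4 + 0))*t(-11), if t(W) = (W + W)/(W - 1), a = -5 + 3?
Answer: -352*I ≈ -352.0*I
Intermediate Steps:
a = -2
t(W) = 2*W/(-1 + W) (t(W) = (2*W)/(-1 + W) = 2*W/(-1 + W))
r = 12 (r = (-5 - 1)*(-2) = -6*(-2) = 12)
((r*(-8))*√(-4 + 0))*t(-11) = ((12*(-8))*√(-4 + 0))*(2*(-11)/(-1 - 11)) = (-192*I)*(2*(-11)/(-12)) = (-192*I)*(2*(-11)*(-1/12)) = -192*I*(11/6) = -352*I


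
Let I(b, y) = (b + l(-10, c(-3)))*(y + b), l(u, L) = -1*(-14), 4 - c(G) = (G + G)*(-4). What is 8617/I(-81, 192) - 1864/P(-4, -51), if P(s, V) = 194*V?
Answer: -3966335/4087871 ≈ -0.97027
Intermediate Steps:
c(G) = 4 + 8*G (c(G) = 4 - (G + G)*(-4) = 4 - 2*G*(-4) = 4 - (-8)*G = 4 + 8*G)
l(u, L) = 14
I(b, y) = (14 + b)*(b + y) (I(b, y) = (b + 14)*(y + b) = (14 + b)*(b + y))
8617/I(-81, 192) - 1864/P(-4, -51) = 8617/((-81)² + 14*(-81) + 14*192 - 81*192) - 1864/(194*(-51)) = 8617/(6561 - 1134 + 2688 - 15552) - 1864/(-9894) = 8617/(-7437) - 1864*(-1/9894) = 8617*(-1/7437) + 932/4947 = -8617/7437 + 932/4947 = -3966335/4087871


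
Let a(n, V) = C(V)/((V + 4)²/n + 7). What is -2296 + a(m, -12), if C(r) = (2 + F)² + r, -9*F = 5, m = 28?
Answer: -12094061/5265 ≈ -2297.1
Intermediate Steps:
F = -5/9 (F = -⅑*5 = -5/9 ≈ -0.55556)
C(r) = 169/81 + r (C(r) = (2 - 5/9)² + r = (13/9)² + r = 169/81 + r)
a(n, V) = (169/81 + V)/(7 + (4 + V)²/n) (a(n, V) = (169/81 + V)/((V + 4)²/n + 7) = (169/81 + V)/((4 + V)²/n + 7) = (169/81 + V)/(7 + (4 + V)²/n))
-2296 + a(m, -12) = -2296 + (1/81)*28*(169 + 81*(-12))/((4 - 12)² + 7*28) = -2296 + (1/81)*28*(169 - 972)/((-8)² + 196) = -2296 + (1/81)*28*(-803)/(64 + 196) = -2296 + (1/81)*28*(-803)/260 = -2296 + (1/81)*28*(1/260)*(-803) = -2296 - 5621/5265 = -12094061/5265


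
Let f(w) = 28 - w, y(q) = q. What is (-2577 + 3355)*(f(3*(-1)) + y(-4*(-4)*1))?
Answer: 36566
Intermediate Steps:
(-2577 + 3355)*(f(3*(-1)) + y(-4*(-4)*1)) = (-2577 + 3355)*((28 - 3*(-1)) - 4*(-4)*1) = 778*((28 - 1*(-3)) + 16*1) = 778*((28 + 3) + 16) = 778*(31 + 16) = 778*47 = 36566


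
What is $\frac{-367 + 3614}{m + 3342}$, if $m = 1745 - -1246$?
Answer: $\frac{3247}{6333} \approx 0.51271$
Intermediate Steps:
$m = 2991$ ($m = 1745 + 1246 = 2991$)
$\frac{-367 + 3614}{m + 3342} = \frac{-367 + 3614}{2991 + 3342} = \frac{3247}{6333}$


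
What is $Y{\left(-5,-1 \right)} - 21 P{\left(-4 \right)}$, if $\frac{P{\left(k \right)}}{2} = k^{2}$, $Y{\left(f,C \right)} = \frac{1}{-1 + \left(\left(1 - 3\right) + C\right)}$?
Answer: $- \frac{2689}{4} \approx -672.25$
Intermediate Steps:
$Y{\left(f,C \right)} = \frac{1}{-3 + C}$ ($Y{\left(f,C \right)} = \frac{1}{-1 + \left(-2 + C\right)} = \frac{1}{-3 + C}$)
$P{\left(k \right)} = 2 k^{2}$
$Y{\left(-5,-1 \right)} - 21 P{\left(-4 \right)} = \frac{1}{-3 - 1} - 21 \cdot 2 \left(-4\right)^{2} = \frac{1}{-4} - 21 \cdot 2 \cdot 16 = - \frac{1}{4} - 672 = - \frac{2689}{4}$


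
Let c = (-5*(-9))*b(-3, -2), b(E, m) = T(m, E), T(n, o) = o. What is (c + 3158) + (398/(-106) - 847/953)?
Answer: 152454169/50509 ≈ 3018.4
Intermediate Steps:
b(E, m) = E
c = -135 (c = -5*(-9)*(-3) = 45*(-3) = -135)
(c + 3158) + (398/(-106) - 847/953) = (-135 + 3158) + (398/(-106) - 847/953) = 3023 + (398*(-1/106) - 847*1/953) = 3023 + (-199/53 - 847/953) = 3023 - 234538/50509 = 152454169/50509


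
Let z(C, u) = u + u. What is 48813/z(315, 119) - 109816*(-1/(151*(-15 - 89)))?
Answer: 92552893/467194 ≈ 198.10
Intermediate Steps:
z(C, u) = 2*u
48813/z(315, 119) - 109816*(-1/(151*(-15 - 89))) = 48813/((2*119)) - 109816*(-1/(151*(-15 - 89))) = 48813/238 - 109816/((-151*(-104))) = 48813*(1/238) - 109816/15704 = 48813/238 - 109816*1/15704 = 48813/238 - 13727/1963 = 92552893/467194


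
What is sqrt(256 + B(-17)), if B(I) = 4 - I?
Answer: sqrt(277) ≈ 16.643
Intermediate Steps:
sqrt(256 + B(-17)) = sqrt(256 + (4 - 1*(-17))) = sqrt(256 + (4 + 17)) = sqrt(256 + 21) = sqrt(277)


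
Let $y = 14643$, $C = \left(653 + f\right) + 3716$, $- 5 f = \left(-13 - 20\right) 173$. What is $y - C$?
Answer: $\frac{45661}{5} \approx 9132.2$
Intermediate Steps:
$f = \frac{5709}{5}$ ($f = - \frac{\left(-13 - 20\right) 173}{5} = - \frac{\left(-33\right) 173}{5} = \left(- \frac{1}{5}\right) \left(-5709\right) = \frac{5709}{5} \approx 1141.8$)
$C = \frac{27554}{5}$ ($C = \left(653 + \frac{5709}{5}\right) + 3716 = \frac{8974}{5} + 3716 = \frac{27554}{5} \approx 5510.8$)
$y - C = 14643 - \frac{27554}{5} = \frac{45661}{5}$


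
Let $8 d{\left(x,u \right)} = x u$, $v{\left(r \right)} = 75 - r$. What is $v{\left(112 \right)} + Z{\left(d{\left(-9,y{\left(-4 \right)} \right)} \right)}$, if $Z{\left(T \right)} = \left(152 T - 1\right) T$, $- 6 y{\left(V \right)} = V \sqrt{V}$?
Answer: $-379 + \frac{3 i}{2} \approx -379.0 + 1.5 i$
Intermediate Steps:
$y{\left(V \right)} = - \frac{V^{\frac{3}{2}}}{6}$ ($y{\left(V \right)} = - \frac{V \sqrt{V}}{6} = - \frac{V^{\frac{3}{2}}}{6}$)
$d{\left(x,u \right)} = \frac{u x}{8}$ ($d{\left(x,u \right)} = \frac{x u}{8} = \frac{u x}{8}$)
$Z{\left(T \right)} = T \left(-1 + 152 T\right)$ ($Z{\left(T \right)} = \left(-1 + 152 T\right) T = T \left(-1 + 152 T\right)$)
$v{\left(112 \right)} + Z{\left(d{\left(-9,y{\left(-4 \right)} \right)} \right)} = \left(75 - 112\right) + \frac{1}{8} \left(- \frac{\left(-4\right)^{\frac{3}{2}}}{6}\right) \left(-9\right) \left(-1 + 152 \cdot \frac{1}{8} \left(- \frac{\left(-4\right)^{\frac{3}{2}}}{6}\right) \left(-9\right)\right) = \left(75 - 112\right) + \frac{1}{8} \left(- \frac{\left(-8\right) i}{6}\right) \left(-9\right) \left(-1 + 152 \cdot \frac{1}{8} \left(- \frac{\left(-8\right) i}{6}\right) \left(-9\right)\right) = -37 + \frac{1}{8} \frac{4 i}{3} \left(-9\right) \left(-1 + 152 \cdot \frac{1}{8} \frac{4 i}{3} \left(-9\right)\right) = -37 + - \frac{3 i}{2} \left(-1 + 152 \left(- \frac{3 i}{2}\right)\right) = -37 + - \frac{3 i}{2} \left(-1 - 228 i\right) = -37 - \frac{3 i \left(-1 - 228 i\right)}{2}$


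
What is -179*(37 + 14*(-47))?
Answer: 111159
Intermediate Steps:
-179*(37 + 14*(-47)) = -179*(37 - 658) = -179*(-621) = 111159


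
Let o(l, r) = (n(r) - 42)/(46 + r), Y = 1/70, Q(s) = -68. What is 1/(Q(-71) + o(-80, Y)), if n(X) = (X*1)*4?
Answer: -3221/221964 ≈ -0.014511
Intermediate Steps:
n(X) = 4*X (n(X) = X*4 = 4*X)
Y = 1/70 ≈ 0.014286
o(l, r) = (-42 + 4*r)/(46 + r) (o(l, r) = (4*r - 42)/(46 + r) = (-42 + 4*r)/(46 + r))
1/(Q(-71) + o(-80, Y)) = 1/(-68 + 2*(-21 + 2*(1/70))/(46 + 1/70)) = 1/(-68 + 2*(-21 + 1/35)/(3221/70)) = 1/(-68 + 2*(70/3221)*(-734/35)) = 1/(-68 - 2936/3221) = 1/(-221964/3221) = -3221/221964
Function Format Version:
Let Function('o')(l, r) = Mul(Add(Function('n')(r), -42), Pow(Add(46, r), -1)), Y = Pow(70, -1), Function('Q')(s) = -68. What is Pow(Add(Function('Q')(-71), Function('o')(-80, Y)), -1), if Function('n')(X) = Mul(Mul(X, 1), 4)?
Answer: Rational(-3221, 221964) ≈ -0.014511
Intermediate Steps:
Function('n')(X) = Mul(4, X) (Function('n')(X) = Mul(X, 4) = Mul(4, X))
Y = Rational(1, 70) ≈ 0.014286
Function('o')(l, r) = Mul(Pow(Add(46, r), -1), Add(-42, Mul(4, r))) (Function('o')(l, r) = Mul(Add(Mul(4, r), -42), Pow(Add(46, r), -1)) = Mul(Add(-42, Mul(4, r)), Pow(Add(46, r), -1)) = Mul(Pow(Add(46, r), -1), Add(-42, Mul(4, r))))
Pow(Add(Function('Q')(-71), Function('o')(-80, Y)), -1) = Pow(Add(-68, Mul(2, Pow(Add(46, Rational(1, 70)), -1), Add(-21, Mul(2, Rational(1, 70))))), -1) = Pow(Add(-68, Mul(2, Pow(Rational(3221, 70), -1), Add(-21, Rational(1, 35)))), -1) = Pow(Add(-68, Mul(2, Rational(70, 3221), Rational(-734, 35))), -1) = Pow(Add(-68, Rational(-2936, 3221)), -1) = Pow(Rational(-221964, 3221), -1) = Rational(-3221, 221964)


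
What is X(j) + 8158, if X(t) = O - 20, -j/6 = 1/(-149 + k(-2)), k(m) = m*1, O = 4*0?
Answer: 8138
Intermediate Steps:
O = 0
k(m) = m
j = 6/151 (j = -6/(-149 - 2) = -6/(-151) = -6*(-1/151) = 6/151 ≈ 0.039735)
X(t) = -20 (X(t) = 0 - 20 = -20)
X(j) + 8158 = -20 + 8158 = 8138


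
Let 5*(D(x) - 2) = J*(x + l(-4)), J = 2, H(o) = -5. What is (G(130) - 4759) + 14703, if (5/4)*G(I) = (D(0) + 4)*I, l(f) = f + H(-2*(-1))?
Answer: 50968/5 ≈ 10194.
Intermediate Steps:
l(f) = -5 + f (l(f) = f - 5 = -5 + f)
D(x) = -8/5 + 2*x/5 (D(x) = 2 + (2*(x + (-5 - 4)))/5 = 2 + (2*(x - 9))/5 = 2 + (2*(-9 + x))/5 = 2 + (-18 + 2*x)/5 = 2 + (-18/5 + 2*x/5) = -8/5 + 2*x/5)
G(I) = 48*I/25 (G(I) = 4*(((-8/5 + (⅖)*0) + 4)*I)/5 = 4*(((-8/5 + 0) + 4)*I)/5 = 4*((-8/5 + 4)*I)/5 = 4*(12*I/5)/5 = 48*I/25)
(G(130) - 4759) + 14703 = ((48/25)*130 - 4759) + 14703 = (1248/5 - 4759) + 14703 = -22547/5 + 14703 = 50968/5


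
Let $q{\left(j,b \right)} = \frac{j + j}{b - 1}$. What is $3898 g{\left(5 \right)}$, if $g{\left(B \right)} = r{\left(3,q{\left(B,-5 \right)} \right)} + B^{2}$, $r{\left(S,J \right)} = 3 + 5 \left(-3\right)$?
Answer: $50674$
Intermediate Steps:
$q{\left(j,b \right)} = \frac{2 j}{-1 + b}$
$r{\left(S,J \right)} = -12$ ($r{\left(S,J \right)} = 3 - 15 = -12$)
$g{\left(B \right)} = -12 + B^{2}$
$3898 g{\left(5 \right)} = 3898 \left(-12 + 5^{2}\right) = 3898 \left(-12 + 25\right) = 3898 \cdot 13 = 50674$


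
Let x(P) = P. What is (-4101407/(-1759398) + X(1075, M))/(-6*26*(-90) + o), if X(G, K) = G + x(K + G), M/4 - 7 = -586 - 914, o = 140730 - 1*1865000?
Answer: 6720317749/3008975241540 ≈ 0.0022334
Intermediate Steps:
o = -1724270 (o = 140730 - 1865000 = -1724270)
M = -5972 (M = 28 + 4*(-586 - 914) = 28 + 4*(-1500) = 28 - 6000 = -5972)
X(G, K) = K + 2*G (X(G, K) = G + (K + G) = G + (G + K) = K + 2*G)
(-4101407/(-1759398) + X(1075, M))/(-6*26*(-90) + o) = (-4101407/(-1759398) + (-5972 + 2*1075))/(-6*26*(-90) - 1724270) = (-4101407*(-1/1759398) + (-5972 + 2150))/(-156*(-90) - 1724270) = (4101407/1759398 - 3822)/(14040 - 1724270) = -6720317749/1759398/(-1710230) = -6720317749/1759398*(-1/1710230) = 6720317749/3008975241540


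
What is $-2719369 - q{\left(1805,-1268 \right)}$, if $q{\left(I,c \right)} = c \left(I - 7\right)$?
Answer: $-439505$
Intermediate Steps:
$q{\left(I,c \right)} = c \left(-7 + I\right)$
$-2719369 - q{\left(1805,-1268 \right)} = -2719369 - - 1268 \left(-7 + 1805\right) = -2719369 - \left(-1268\right) 1798 = -2719369 - -2279864 = -2719369 + 2279864 = -439505$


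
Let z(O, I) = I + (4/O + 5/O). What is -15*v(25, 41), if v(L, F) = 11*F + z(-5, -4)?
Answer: -6678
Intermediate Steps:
z(O, I) = I + 9/O
v(L, F) = -29/5 + 11*F (v(L, F) = 11*F + (-4 + 9/(-5)) = 11*F + (-4 + 9*(-⅕)) = 11*F + (-4 - 9/5) = 11*F - 29/5 = -29/5 + 11*F)
-15*v(25, 41) = -15*(-29/5 + 11*41) = -15*(-29/5 + 451) = -15*2226/5 = -6678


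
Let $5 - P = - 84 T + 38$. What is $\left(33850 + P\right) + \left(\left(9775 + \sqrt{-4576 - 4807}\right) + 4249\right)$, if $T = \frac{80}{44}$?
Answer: $\frac{527931}{11} + i \sqrt{9383} \approx 47994.0 + 96.866 i$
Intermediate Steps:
$T = \frac{20}{11}$ ($T = 80 \cdot \frac{1}{44} = \frac{20}{11} \approx 1.8182$)
$P = \frac{1317}{11}$ ($P = 5 - \left(\left(-84\right) \frac{20}{11} + 38\right) = 5 - \left(- \frac{1680}{11} + 38\right) = 5 - - \frac{1262}{11} = 5 + \frac{1262}{11} = \frac{1317}{11} \approx 119.73$)
$\left(33850 + P\right) + \left(\left(9775 + \sqrt{-4576 - 4807}\right) + 4249\right) = \left(33850 + \frac{1317}{11}\right) + \left(\left(9775 + \sqrt{-4576 - 4807}\right) + 4249\right) = \frac{373667}{11} + \left(\left(9775 + \sqrt{-9383}\right) + 4249\right) = \frac{373667}{11} + \left(\left(9775 + i \sqrt{9383}\right) + 4249\right) = \frac{373667}{11} + \left(14024 + i \sqrt{9383}\right) = \frac{527931}{11} + i \sqrt{9383}$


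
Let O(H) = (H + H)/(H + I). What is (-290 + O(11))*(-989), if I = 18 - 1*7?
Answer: 285821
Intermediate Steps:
I = 11 (I = 18 - 7 = 11)
O(H) = 2*H/(11 + H) (O(H) = (H + H)/(H + 11) = (2*H)/(11 + H) = 2*H/(11 + H))
(-290 + O(11))*(-989) = (-290 + 2*11/(11 + 11))*(-989) = (-290 + 2*11/22)*(-989) = (-290 + 2*11*(1/22))*(-989) = (-290 + 1)*(-989) = -289*(-989) = 285821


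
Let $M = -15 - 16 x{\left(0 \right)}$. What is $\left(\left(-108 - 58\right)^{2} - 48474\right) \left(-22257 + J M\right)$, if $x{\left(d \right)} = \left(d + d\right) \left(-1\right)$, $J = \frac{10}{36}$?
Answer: $\frac{1396977253}{3} \approx 4.6566 \cdot 10^{8}$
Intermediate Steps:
$J = \frac{5}{18}$ ($J = 10 \cdot \frac{1}{36} = \frac{5}{18} \approx 0.27778$)
$x{\left(d \right)} = - 2 d$ ($x{\left(d \right)} = 2 d \left(-1\right) = - 2 d$)
$M = -15$ ($M = -15 - 16 \left(\left(-2\right) 0\right) = -15 - 0 = -15 + 0 = -15$)
$\left(\left(-108 - 58\right)^{2} - 48474\right) \left(-22257 + J M\right) = \left(\left(-108 - 58\right)^{2} - 48474\right) \left(-22257 + \frac{5}{18} \left(-15\right)\right) = \left(\left(-166\right)^{2} - 48474\right) \left(-22257 - \frac{25}{6}\right) = \left(27556 - 48474\right) \left(- \frac{133567}{6}\right) = \left(-20918\right) \left(- \frac{133567}{6}\right) = \frac{1396977253}{3}$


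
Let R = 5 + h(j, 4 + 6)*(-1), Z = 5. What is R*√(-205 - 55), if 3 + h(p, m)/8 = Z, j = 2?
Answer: -22*I*√65 ≈ -177.37*I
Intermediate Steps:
h(p, m) = 16 (h(p, m) = -24 + 8*5 = -24 + 40 = 16)
R = -11 (R = 5 + 16*(-1) = 5 - 16 = -11)
R*√(-205 - 55) = -11*√(-205 - 55) = -22*I*√65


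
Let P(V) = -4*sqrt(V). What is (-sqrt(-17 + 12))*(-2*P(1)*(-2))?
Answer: 16*I*sqrt(5) ≈ 35.777*I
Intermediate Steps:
(-sqrt(-17 + 12))*(-2*P(1)*(-2)) = (-sqrt(-17 + 12))*(-(-8)*sqrt(1)*(-2)) = (-sqrt(-5))*(-(-8)*(-2)) = (-I*sqrt(5))*(-2*(-4)*(-2)) = (-I*sqrt(5))*(8*(-2)) = -I*sqrt(5)*(-16) = 16*I*sqrt(5)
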